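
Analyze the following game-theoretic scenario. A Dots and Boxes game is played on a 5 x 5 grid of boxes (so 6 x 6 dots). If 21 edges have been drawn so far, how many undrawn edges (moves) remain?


Grid: 5 x 5 boxes, i.e. 6 rows and 6 columns of dots.
Horizontal edges: (rows + 1) * cols = 6 * 5 = 30
Vertical edges: rows * (cols + 1) = 5 * 6 = 30
Total edges: 30 + 30 = 60
Edges drawn: 21
Remaining: 60 - 21 = 39

39


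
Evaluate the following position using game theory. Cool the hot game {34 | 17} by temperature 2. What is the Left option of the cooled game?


Original game: {34 | 17} (a switch {a | b} with a > b).
Cooling by t (for t below the temperature (a - b)/2 = 17/2) taxes each move by t: {a | b} cooled by t is {a - t | b + t}.
Cooling amount: t = 2
Cooled Left option: 34 - 2 = 32
Cooled Right option: 17 + 2 = 19
Cooled game: {32 | 19}
Left option = 32

32


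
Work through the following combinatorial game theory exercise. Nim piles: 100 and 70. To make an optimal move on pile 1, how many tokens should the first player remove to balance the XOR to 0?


Piles: 100 and 70
Current XOR: 100 XOR 70 = 34 (non-zero, so this is an N-position).
To make the XOR zero, we need to find a move that balances the piles.
For pile 1 (size 100): target = 100 XOR 34 = 70
We reduce pile 1 from 100 to 70.
Tokens removed: 100 - 70 = 30
Verification: 70 XOR 70 = 0

30


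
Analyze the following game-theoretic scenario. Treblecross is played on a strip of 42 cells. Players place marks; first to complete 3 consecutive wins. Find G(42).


Treblecross: place X on empty cells; 3-in-a-row wins.
Playing within two cells of an existing X lets the opponent win at once, so sensible play treats the cells i-2..i+2 around each X as dead. The player left with no safe cell loses, so this is a normal-play take-away game on strips of safe cells.
Placing X at cell i (0-indexed) of a strip of k safe cells leaves independent strips of sizes max(0, i-2) and max(0, k-i-3). Hence G(k) = mex{ G(max(0,i-2)) XOR G(max(0,k-i-3)) : 0 <= i < k }, with G(0) = 0.
G(1): splits (0,0):0^0=0 -> mex({0}) = 1
G(2): splits (0,0):0^0=0 -> mex({0}) = 1
G(3): splits (0,0):0^0=0 -> mex({0}) = 1
G(4): splits (0,1):0^1=1 (0,0):0^0=0 -> mex({0, 1}) = 2
G(5): splits (0,2):0^1=1 (0,1):0^1=1 (0,0):0^0=0 -> mex({0, 1}) = 2
G(6) = mex({1}) = 0
G(7) = mex({0, 1, 2}) = 3
G(8) = mex({0, 1, 2}) = 3
G(9) = mex({0, 2}) = 1
G(10) = mex({0, 2, 3}) = 1
G(11) = mex({0, 3}) = 1
G(12) = mex({1, 3}) = 0
G(13) = mex({0, 1, 2, 3}) = 4
G(14) = mex({0, 1, 2}) = 3
G(15) = mex({0, 1, 2}) = 3
G(16) = mex({0, 1, 2, 4}) = 3
G(17) = mex({0, 1, 3, 4}) = 2
G(18) = mex({0, 1, 3, 4}) = 2
G(19) = mex({0, 1, 3, 5}) = 2
G(20) = mex({0, 1, 2, 3, 5}) = 4
G(21) = mex({0, 1, 2, 3, 5}) = 4
G(22) = mex({1, 2, 6}) = 0
G(23) = mex({0, 1, 2, 3, 4, 6}) = 5
G(24) = mex({0, 1, 2, 3, 4}) = 5
G(25) = mex({0, 1, 3, 4, 7}) = 2
G(26) = mex({0, 1, 3, 4, 5, 7}) = 2
G(27) = mex({0, 1, 3, 5}) = 2
G(28) = mex({0, 1, 2, 5}) = 3
G(29) = mex({0, 1, 2, 4, 5, 6}) = 3
G(30) = mex({1, 2, 4, 6}) = 0
G(31) = mex({0, 1, 2, 3, 4, 6}) = 5
G(32) = mex({1, 2, 3, 4, 7}) = 0
G(33) = mex({0, 3, 7}) = 1
G(34) = mex({0, 2, 3, 5, 7}) = 1
G(35) = mex({0, 2, 3, 5, 6}) = 1
G(36) = mex({0, 1, 2, 5, 6}) = 3
G(37) = mex({0, 1, 2, 4, 5, 6}) = 3
G(38) = mex({0, 1, 2, 4}) = 3
G(39) = mex({0, 1, 2, 3, 4, 7}) = 5
G(40) = mex({0, 1, 2, 3, 4, 5, 7}) = 6
G(41) = mex({0, 1, 2, 3, 5, 7}) = 4
G(42) = mex({0, 1, 2, 3, 5, 6, 7}) = 4
Therefore G(42) = 4.

4


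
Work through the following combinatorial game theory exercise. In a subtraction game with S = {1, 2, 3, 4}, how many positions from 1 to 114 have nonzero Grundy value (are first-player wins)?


Subtraction set S = {1, 2, 3, 4}, so G(n) = n mod 5.
G(n) = 0 when n is a multiple of 5.
Multiples of 5 in [1, 114]: 22
N-positions (nonzero Grundy) = 114 - 22 = 92

92


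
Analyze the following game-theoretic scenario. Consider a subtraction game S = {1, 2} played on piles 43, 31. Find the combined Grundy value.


Subtraction set: {1, 2}
For this subtraction set, G(n) = n mod 3 (period = max + 1 = 3).
Pile 1 (size 43): G(43) = 43 mod 3 = 1
Pile 2 (size 31): G(31) = 31 mod 3 = 1
Total Grundy value = XOR of all: 1 XOR 1 = 0

0


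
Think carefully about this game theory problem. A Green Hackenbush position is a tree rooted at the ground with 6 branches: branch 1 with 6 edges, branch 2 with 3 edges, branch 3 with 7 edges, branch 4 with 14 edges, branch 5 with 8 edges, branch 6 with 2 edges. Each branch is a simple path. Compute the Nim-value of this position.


The tree has 6 branches from the ground vertex.
In Green Hackenbush, the Nim-value of a simple path of length k is k.
Branch 1: length 6, Nim-value = 6
Branch 2: length 3, Nim-value = 3
Branch 3: length 7, Nim-value = 7
Branch 4: length 14, Nim-value = 14
Branch 5: length 8, Nim-value = 8
Branch 6: length 2, Nim-value = 2
Total Nim-value = XOR of all branch values:
0 XOR 6 = 6
6 XOR 3 = 5
5 XOR 7 = 2
2 XOR 14 = 12
12 XOR 8 = 4
4 XOR 2 = 6
Nim-value of the tree = 6

6


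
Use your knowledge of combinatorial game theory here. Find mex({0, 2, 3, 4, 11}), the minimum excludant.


Set = {0, 2, 3, 4, 11}
0 is in the set.
1 is NOT in the set. This is the mex.
mex = 1

1


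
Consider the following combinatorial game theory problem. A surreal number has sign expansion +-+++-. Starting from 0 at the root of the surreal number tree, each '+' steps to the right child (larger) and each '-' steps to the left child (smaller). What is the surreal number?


Sign expansion: +-+++-
Rule: track bounds (lo, hi), initially (-inf, +inf). On '+', the current value becomes lo and we move to the simplest number in (value, hi): value + 1 if hi = +inf, otherwise the midpoint (value + hi)/2. On '-', the current value becomes hi and we move to value - 1 if lo = -inf, otherwise the midpoint (lo + value)/2.
Start at 0.
Step 1: sign = +, move right. Bounds: (0, +inf). Value = 1
Step 2: sign = -, move left. Bounds: (0, 1). Value = 1/2
Step 3: sign = +, move right. Bounds: (1/2, 1). Value = 3/4
Step 4: sign = +, move right. Bounds: (3/4, 1). Value = 7/8
Step 5: sign = +, move right. Bounds: (7/8, 1). Value = 15/16
Step 6: sign = -, move left. Bounds: (7/8, 15/16). Value = 29/32
The surreal number with sign expansion +-+++- is 29/32.

29/32


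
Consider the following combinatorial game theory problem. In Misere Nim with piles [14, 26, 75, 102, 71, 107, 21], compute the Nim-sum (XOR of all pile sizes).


We need the XOR (exclusive or) of all pile sizes.
After XOR-ing pile 1 (size 14): 0 XOR 14 = 14
After XOR-ing pile 2 (size 26): 14 XOR 26 = 20
After XOR-ing pile 3 (size 75): 20 XOR 75 = 95
After XOR-ing pile 4 (size 102): 95 XOR 102 = 57
After XOR-ing pile 5 (size 71): 57 XOR 71 = 126
After XOR-ing pile 6 (size 107): 126 XOR 107 = 21
After XOR-ing pile 7 (size 21): 21 XOR 21 = 0
The Nim-value of this position is 0.

0


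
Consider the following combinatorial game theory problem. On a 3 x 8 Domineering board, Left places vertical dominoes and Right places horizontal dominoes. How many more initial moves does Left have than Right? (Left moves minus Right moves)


Board is 3 x 8 (rows x cols).
Left (vertical) placements: (rows-1) * cols = 2 * 8 = 16
Right (horizontal) placements: rows * (cols-1) = 3 * 7 = 21
Advantage = Left - Right = 16 - 21 = -5

-5


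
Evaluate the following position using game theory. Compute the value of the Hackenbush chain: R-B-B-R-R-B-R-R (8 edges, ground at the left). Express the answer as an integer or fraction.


Edges (from ground): R-B-B-R-R-B-R-R
By Berlekamp's sign-expansion rule, a Blue-Red Hackenbush stalk has the value of the surreal number whose sign sequence is the edge sequence with B -> + and R -> -.
Sign sequence: -++--+--
Trace the sign expansion in the surreal number tree, starting from 0:
Edge 1: R (sign -) -> bounds (-inf, 0), value = -1
Edge 2: B (sign +) -> bounds (-1, 0), value = -1/2
Edge 3: B (sign +) -> bounds (-1/2, 0), value = -1/4
Edge 4: R (sign -) -> bounds (-1/2, -1/4), value = -3/8
Edge 5: R (sign -) -> bounds (-1/2, -3/8), value = -7/16
Edge 6: B (sign +) -> bounds (-7/16, -3/8), value = -13/32
Edge 7: R (sign -) -> bounds (-7/16, -13/32), value = -27/64
Edge 8: R (sign -) -> bounds (-7/16, -27/64), value = -55/128
Game value = -55/128

-55/128


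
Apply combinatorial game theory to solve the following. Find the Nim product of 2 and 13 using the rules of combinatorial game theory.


Nim multiplication is bilinear over XOR: (u XOR v) * w = (u*w) XOR (v*w).
So we split each operand into its bit components and XOR the pairwise Nim products.
2 = 2 (as XOR of powers of 2).
13 = 1 + 4 + 8 (as XOR of powers of 2).
Using the standard Nim-product table on single bits:
  2*2 = 3,   2*4 = 8,   2*8 = 12,
  4*4 = 6,   4*8 = 11,  8*8 = 13,
and  1*x = x (identity), k*l = l*k (commutative).
Pairwise Nim products:
  2 * 1 = 2
  2 * 4 = 8
  2 * 8 = 12
XOR them: 2 XOR 8 XOR 12 = 6.
Result: 2 * 13 = 6 (in Nim).

6


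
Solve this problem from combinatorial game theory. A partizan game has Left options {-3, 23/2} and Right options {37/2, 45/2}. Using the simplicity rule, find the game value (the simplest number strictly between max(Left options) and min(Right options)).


Left options: {-3, 23/2}, max = 23/2
Right options: {37/2, 45/2}, min = 37/2
All options are numbers and max(Left) < min(Right), so by the simplicity theorem the value is the simplest (earliest-born) number strictly between 23/2 and 37/2.
Integers 12 through 18 all lie strictly between 23/2 and 37/2.
Among integers, the simplest (lowest birthday = smallest |n|; 0 is born on day 0, +-n on day n) is 12.
No non-integer in the interval can be simpler: if x is a non-integer in the interval, then floor(x) or ceil(x) also lies in the interval (the interval contains an integer), and both are proper prefixes of x's sign expansion, i.e. born earlier. So the game value is 12.
Game value = 12

12


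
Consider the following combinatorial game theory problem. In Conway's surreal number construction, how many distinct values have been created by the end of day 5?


Day 0: {|} = 0 is born. Count = 1.
Day n: the number of surreal numbers born by day n is 2^(n+1) - 1.
By day 0: 2^1 - 1 = 1
By day 1: 2^2 - 1 = 3
By day 2: 2^3 - 1 = 7
By day 3: 2^4 - 1 = 15
By day 4: 2^5 - 1 = 31
By day 5: 2^6 - 1 = 63
By day 5: 63 surreal numbers.

63


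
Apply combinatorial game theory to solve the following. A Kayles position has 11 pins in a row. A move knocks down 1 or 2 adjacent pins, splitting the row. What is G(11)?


Kayles: a move removes 1 or 2 adjacent pins from a contiguous row.
Removing pins from a row of k leaves two independent rows (a, b) with a + b = k - 1 (one pin) or a + b = k - 2 (two pins); an end removal gives a = 0.
By Sprague-Grundy, G(k) = mex{ G(a) XOR G(b) } over all these splits. G(0) = 0.
G(1): splits (0,0):0^0=0 -> mex({0}) = 1
G(2): splits (0,1):0^1=1 (0,0):0^0=0 -> mex({0, 1}) = 2
G(3): splits (0,2):0^2=2 (1,1):1^1=0 (0,1):0^1=1 -> mex({0, 1, 2}) = 3
G(4): splits (0,3):0^3=3 (1,2):1^2=3 (0,2):0^2=2 (1,1):1^1=0 -> mex({0, 2, 3}) = 1
G(5): splits (0,4):0^1=1 (1,3):1^3=2 (2,2):2^2=0 (0,3):0^3=3 (1,2):1^2=3 -> mex({0, 1, 2, 3}) = 4
G(6) = mex({0, 1, 2, 4}) = 3
G(7) = mex({0, 1, 3, 4, 5}) = 2
G(8) = mex({0, 2, 3, 5, 6}) = 1
G(9) = mex({0, 1, 2, 3, 6, 7}) = 4
G(10) = mex({0, 1, 3, 4, 5, 7}) = 2
G(11) = mex({0, 1, 2, 3, 4, 5}) = 6
Therefore G(11) = 6.

6


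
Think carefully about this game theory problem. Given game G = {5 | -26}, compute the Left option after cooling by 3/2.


Original game: {5 | -26} (a switch {a | b} with a > b).
Cooling by t (for t below the temperature (a - b)/2 = 31/2) taxes each move by t: {a | b} cooled by t is {a - t | b + t}.
Cooling amount: t = 3/2
Cooled Left option: 5 - 3/2 = 7/2
Cooled Right option: -26 + 3/2 = -49/2
Cooled game: {7/2 | -49/2}
Left option = 7/2

7/2


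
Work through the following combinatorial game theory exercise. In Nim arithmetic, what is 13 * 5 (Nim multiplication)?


Nim multiplication is bilinear over XOR: (u XOR v) * w = (u*w) XOR (v*w).
So we split each operand into its bit components and XOR the pairwise Nim products.
13 = 1 + 4 + 8 (as XOR of powers of 2).
5 = 1 + 4 (as XOR of powers of 2).
Using the standard Nim-product table on single bits:
  2*2 = 3,   2*4 = 8,   2*8 = 12,
  4*4 = 6,   4*8 = 11,  8*8 = 13,
and  1*x = x (identity), k*l = l*k (commutative).
Pairwise Nim products:
  1 * 1 = 1
  1 * 4 = 4
  4 * 1 = 4
  4 * 4 = 6
  8 * 1 = 8
  8 * 4 = 11
XOR them: 1 XOR 4 XOR 4 XOR 6 XOR 8 XOR 11 = 4.
Result: 13 * 5 = 4 (in Nim).

4


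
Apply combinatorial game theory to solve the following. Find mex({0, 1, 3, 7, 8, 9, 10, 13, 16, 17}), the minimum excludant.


Set = {0, 1, 3, 7, 8, 9, 10, 13, 16, 17}
0 is in the set.
1 is in the set.
2 is NOT in the set. This is the mex.
mex = 2

2


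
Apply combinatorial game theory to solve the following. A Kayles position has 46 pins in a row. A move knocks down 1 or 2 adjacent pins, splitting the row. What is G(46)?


Kayles: a move removes 1 or 2 adjacent pins from a contiguous row.
Removing pins from a row of k leaves two independent rows (a, b) with a + b = k - 1 (one pin) or a + b = k - 2 (two pins); an end removal gives a = 0.
By Sprague-Grundy, G(k) = mex{ G(a) XOR G(b) } over all these splits. G(0) = 0.
G(1): splits (0,0):0^0=0 -> mex({0}) = 1
G(2): splits (0,1):0^1=1 (0,0):0^0=0 -> mex({0, 1}) = 2
G(3): splits (0,2):0^2=2 (1,1):1^1=0 (0,1):0^1=1 -> mex({0, 1, 2}) = 3
G(4): splits (0,3):0^3=3 (1,2):1^2=3 (0,2):0^2=2 (1,1):1^1=0 -> mex({0, 2, 3}) = 1
G(5): splits (0,4):0^1=1 (1,3):1^3=2 (2,2):2^2=0 (0,3):0^3=3 (1,2):1^2=3 -> mex({0, 1, 2, 3}) = 4
G(6) = mex({0, 1, 2, 4}) = 3
G(7) = mex({0, 1, 3, 4, 5}) = 2
G(8) = mex({0, 2, 3, 5, 6}) = 1
G(9) = mex({0, 1, 2, 3, 6, 7}) = 4
G(10) = mex({0, 1, 3, 4, 5, 7}) = 2
G(11) = mex({0, 1, 2, 3, 4, 5}) = 6
G(12) = mex({0, 1, 2, 3, 5, 6, 7}) = 4
G(13) = mex({0, 2, 3, 4, 6, 7}) = 1
G(14) = mex({0, 1, 4, 5, 6, 7}) = 2
G(15) = mex({0, 1, 2, 3, 4, 5, 6}) = 7
G(16) = mex({0, 2, 3, 5, 6, 7}) = 1
G(17) = mex({0, 1, 2, 3, 5, 6, 7}) = 4
G(18) = mex({0, 1, 2, 4, 5, 6}) = 3
G(19) = mex({0, 1, 3, 4, 5, 7}) = 2
G(20) = mex({0, 2, 3, 4, 5, 6, 7}) = 1
G(21) = mex({0, 1, 2, 3, 5, 6, 7}) = 4
G(22) = mex({0, 1, 2, 3, 4, 5, 7}) = 6
G(23) = mex({0, 1, 2, 3, 4, 5, 6}) = 7
G(24) = mex({0, 1, 2, 3, 5, 6, 7}) = 4
G(25) = mex({0, 2, 3, 4, 6, 7}) = 1
G(26) = mex({0, 1, 3, 4, 5, 6, 7}) = 2
G(27) = mex({0, 1, 2, 3, 4, 5, 6, 7}) = 8
G(28) = mex({0, 1, 2, 3, 4, 6, 7, 8}) = 5
G(29) = mex({0, 1, 2, 3, 5, 6, 7, 8, 9}) = 4
G(30) = mex({0, 1, 2, 3, 4, 5, 6, 9, 10}) = 7
G(31) = mex({0, 1, 3, 4, 5, 7, 10, 11}) = 2
G(32) = mex({0, 2, 3, 4, 5, 6, 7, 9, 11}) = 1
G(33) = mex({0, 1, 2, 3, 4, 5, 6, 7, 9, 12}) = 8
G(34) = mex({0, 1, 2, 3, 4, 5, 7, 8, 11, 12}) = 6
G(35) = mex({0, 1, 2, 3, 4, 5, 6, 8, 9, 10, 11}) = 7
G(36) = mex({0, 1, 2, 3, 5, 6, 7, 9, 10}) = 4
G(37) = mex({0, 2, 3, 4, 6, 7, 9, 10, 11, 12}) = 1
G(38) = mex({0, 1, 3, 4, 5, 6, 7, 9, 10, 11, 12}) = 2
G(39) = mex({0, 1, 2, 4, 5, 6, 7, 9, 10, 12, 14}) = 3
G(40) = mex({0, 2, 3, 4, 6, 7, 11, 12, 14}) = 1
G(41) = mex({0, 1, 2, 3, 5, 6, 7, 9, 10, 11, 12}) = 4
G(42) = mex({0, 1, 2, 3, 4, 5, 6, 9, 10}) = 7
G(43) = mex({0, 1, 3, 4, 5, 7, 9, 10, 12, 15}) = 2
G(44) = mex({0, 2, 3, 4, 5, 6, 7, 9, 10, 12, 15}) = 1
G(45) = mex({0, 1, 2, 3, 4, 5, 6, 7, 9, 10, 12, 14}) = 8
G(46) = mex({0, 1, 3, 4, 5, 7, 8, 11, 12, 14}) = 2
Therefore G(46) = 2.

2


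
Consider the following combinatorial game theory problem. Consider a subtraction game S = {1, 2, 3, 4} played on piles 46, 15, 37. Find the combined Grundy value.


Subtraction set: {1, 2, 3, 4}
For this subtraction set, G(n) = n mod 5 (period = max + 1 = 5).
Pile 1 (size 46): G(46) = 46 mod 5 = 1
Pile 2 (size 15): G(15) = 15 mod 5 = 0
Pile 3 (size 37): G(37) = 37 mod 5 = 2
Total Grundy value = XOR of all: 1 XOR 0 XOR 2 = 3

3


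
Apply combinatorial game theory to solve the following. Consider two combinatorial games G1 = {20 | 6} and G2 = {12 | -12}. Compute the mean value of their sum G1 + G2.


G1 = {20 | 6}, G2 = {12 | -12}
Each is a switch {a | b} with numbers a > b; its mean value is (a + b)/2, and mean value is additive over game sums: m(G1 + G2) = m(G1) + m(G2).
Mean of G1 = (20 + (6))/2 = 26/2 = 13
Mean of G2 = (12 + (-12))/2 = 0/2 = 0
Mean of G1 + G2 = 13 + 0 = 13

13


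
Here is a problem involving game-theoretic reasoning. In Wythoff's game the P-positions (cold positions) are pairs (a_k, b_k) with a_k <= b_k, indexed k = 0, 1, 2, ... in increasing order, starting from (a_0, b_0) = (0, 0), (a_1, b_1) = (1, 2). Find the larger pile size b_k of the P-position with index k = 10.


By Wythoff's theorem, a_k = floor(k * phi) and b_k = floor(k * phi^2) = a_k + k, where phi = (1 + sqrt(5))/2 is the golden ratio.
phi = (1 + sqrt(5))/2 = 1.618034
phi^2 = phi + 1 = 2.618034
k = 10
k * phi^2 = 10 * 2.618034 = 26.180340
b_10 = floor(k * phi^2) = 26 (check: a_10 + k = 16 + 10 = 26)

26


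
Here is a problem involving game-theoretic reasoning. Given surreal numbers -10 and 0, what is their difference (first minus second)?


x = -10, y = 0
x - y = -10 - 0 = -10

-10


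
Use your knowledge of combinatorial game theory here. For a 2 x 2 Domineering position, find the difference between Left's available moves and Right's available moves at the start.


Board is 2 x 2 (rows x cols).
Left (vertical) placements: (rows-1) * cols = 1 * 2 = 2
Right (horizontal) placements: rows * (cols-1) = 2 * 1 = 2
Advantage = Left - Right = 2 - 2 = 0

0


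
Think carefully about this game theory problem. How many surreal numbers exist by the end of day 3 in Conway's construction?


Day 0: {|} = 0 is born. Count = 1.
Day n: the number of surreal numbers born by day n is 2^(n+1) - 1.
By day 0: 2^1 - 1 = 1
By day 1: 2^2 - 1 = 3
By day 2: 2^3 - 1 = 7
By day 3: 2^4 - 1 = 15
By day 3: 15 surreal numbers.

15


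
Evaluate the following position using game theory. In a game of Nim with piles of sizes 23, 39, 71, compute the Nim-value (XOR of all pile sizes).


We need the XOR (exclusive or) of all pile sizes.
After XOR-ing pile 1 (size 23): 0 XOR 23 = 23
After XOR-ing pile 2 (size 39): 23 XOR 39 = 48
After XOR-ing pile 3 (size 71): 48 XOR 71 = 119
The Nim-value of this position is 119.

119


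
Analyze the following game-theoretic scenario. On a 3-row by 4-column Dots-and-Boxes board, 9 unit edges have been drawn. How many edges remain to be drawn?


Grid: 3 x 4 boxes, i.e. 4 rows and 5 columns of dots.
Horizontal edges: (rows + 1) * cols = 4 * 4 = 16
Vertical edges: rows * (cols + 1) = 3 * 5 = 15
Total edges: 16 + 15 = 31
Edges drawn: 9
Remaining: 31 - 9 = 22

22


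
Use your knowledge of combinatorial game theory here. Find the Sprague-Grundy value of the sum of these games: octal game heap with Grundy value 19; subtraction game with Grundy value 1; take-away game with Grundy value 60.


By the Sprague-Grundy theorem, the Grundy value of a sum of games is the XOR of individual Grundy values.
octal game heap: Grundy value = 19. Running XOR: 0 XOR 19 = 19
subtraction game: Grundy value = 1. Running XOR: 19 XOR 1 = 18
take-away game: Grundy value = 60. Running XOR: 18 XOR 60 = 46
The combined Grundy value is 46.

46


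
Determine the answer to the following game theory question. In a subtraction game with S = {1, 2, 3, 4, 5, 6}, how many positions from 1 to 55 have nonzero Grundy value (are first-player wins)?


Subtraction set S = {1, 2, 3, 4, 5, 6}, so G(n) = n mod 7.
G(n) = 0 when n is a multiple of 7.
Multiples of 7 in [1, 55]: 7
N-positions (nonzero Grundy) = 55 - 7 = 48

48


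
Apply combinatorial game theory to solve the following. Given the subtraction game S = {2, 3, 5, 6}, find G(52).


The subtraction set is S = {2, 3, 5, 6}.
G(k) = mex{ G(k - s) : s in S, s <= k }. We compute iteratively: G(0) = 0.
G(1) = mex({}) = 0
G(2) = mex({0}) = 1
G(3) = mex({0}) = 1
G(4) = mex({0, 1}) = 2
G(5) = mex({0, 1}) = 2
G(6) = mex({0, 1, 2}) = 3
G(7) = mex({0, 1, 2}) = 3
G(8) = mex({1, 2, 3}) = 0
G(9) = mex({1, 2, 3}) = 0
G(10) = mex({0, 2, 3}) = 1
G(11) = mex({0, 2, 3}) = 1
G(12) = mex({0, 1, 3}) = 2
G(13) = mex({0, 1, 3}) = 2
Observe that G(8)..G(13) = 0, 0, 1, 1, 2, 2 repeats G(0)..G(5) = 0, 0, 1, 1, 2, 2.
For k >= max(S) = 6, G(k) is determined by the previous 6 values G(k-6)..G(k-1); a window of 6 consecutive values has recurred shifted by 8, so by induction G(k + 8) = G(k) for all k >= 0: the sequence is periodic from the start with period 8.
One period: G(0..7) = 0, 0, 1, 1, 2, 2, 3, 3.
52 mod 8 = 4, so G(52) = G(4) = 2.

2


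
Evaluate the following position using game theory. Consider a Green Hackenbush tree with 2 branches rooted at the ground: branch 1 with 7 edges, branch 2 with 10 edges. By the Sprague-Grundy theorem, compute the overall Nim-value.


The tree has 2 branches from the ground vertex.
In Green Hackenbush, the Nim-value of a simple path of length k is k.
Branch 1: length 7, Nim-value = 7
Branch 2: length 10, Nim-value = 10
Total Nim-value = XOR of all branch values:
0 XOR 7 = 7
7 XOR 10 = 13
Nim-value of the tree = 13

13


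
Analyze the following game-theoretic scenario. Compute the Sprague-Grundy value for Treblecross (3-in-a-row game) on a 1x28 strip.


Treblecross: place X on empty cells; 3-in-a-row wins.
Playing within two cells of an existing X lets the opponent win at once, so sensible play treats the cells i-2..i+2 around each X as dead. The player left with no safe cell loses, so this is a normal-play take-away game on strips of safe cells.
Placing X at cell i (0-indexed) of a strip of k safe cells leaves independent strips of sizes max(0, i-2) and max(0, k-i-3). Hence G(k) = mex{ G(max(0,i-2)) XOR G(max(0,k-i-3)) : 0 <= i < k }, with G(0) = 0.
G(1): splits (0,0):0^0=0 -> mex({0}) = 1
G(2): splits (0,0):0^0=0 -> mex({0}) = 1
G(3): splits (0,0):0^0=0 -> mex({0}) = 1
G(4): splits (0,1):0^1=1 (0,0):0^0=0 -> mex({0, 1}) = 2
G(5): splits (0,2):0^1=1 (0,1):0^1=1 (0,0):0^0=0 -> mex({0, 1}) = 2
G(6) = mex({1}) = 0
G(7) = mex({0, 1, 2}) = 3
G(8) = mex({0, 1, 2}) = 3
G(9) = mex({0, 2}) = 1
G(10) = mex({0, 2, 3}) = 1
G(11) = mex({0, 3}) = 1
G(12) = mex({1, 3}) = 0
G(13) = mex({0, 1, 2, 3}) = 4
G(14) = mex({0, 1, 2}) = 3
G(15) = mex({0, 1, 2}) = 3
G(16) = mex({0, 1, 2, 4}) = 3
G(17) = mex({0, 1, 3, 4}) = 2
G(18) = mex({0, 1, 3, 4}) = 2
G(19) = mex({0, 1, 3, 5}) = 2
G(20) = mex({0, 1, 2, 3, 5}) = 4
G(21) = mex({0, 1, 2, 3, 5}) = 4
G(22) = mex({1, 2, 6}) = 0
G(23) = mex({0, 1, 2, 3, 4, 6}) = 5
G(24) = mex({0, 1, 2, 3, 4}) = 5
G(25) = mex({0, 1, 3, 4, 7}) = 2
G(26) = mex({0, 1, 3, 4, 5, 7}) = 2
G(27) = mex({0, 1, 3, 5}) = 2
G(28) = mex({0, 1, 2, 5}) = 3
Therefore G(28) = 3.

3


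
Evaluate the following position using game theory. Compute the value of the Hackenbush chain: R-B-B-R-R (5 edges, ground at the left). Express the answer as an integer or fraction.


Edges (from ground): R-B-B-R-R
By Berlekamp's sign-expansion rule, a Blue-Red Hackenbush stalk has the value of the surreal number whose sign sequence is the edge sequence with B -> + and R -> -.
Sign sequence: -++--
Trace the sign expansion in the surreal number tree, starting from 0:
Edge 1: R (sign -) -> bounds (-inf, 0), value = -1
Edge 2: B (sign +) -> bounds (-1, 0), value = -1/2
Edge 3: B (sign +) -> bounds (-1/2, 0), value = -1/4
Edge 4: R (sign -) -> bounds (-1/2, -1/4), value = -3/8
Edge 5: R (sign -) -> bounds (-1/2, -3/8), value = -7/16
Game value = -7/16

-7/16


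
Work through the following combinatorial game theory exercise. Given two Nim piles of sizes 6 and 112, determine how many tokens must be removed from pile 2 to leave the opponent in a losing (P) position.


Piles: 6 and 112
Current XOR: 6 XOR 112 = 118 (non-zero, so this is an N-position).
To make the XOR zero, we need to find a move that balances the piles.
For pile 2 (size 112): target = 112 XOR 118 = 6
We reduce pile 2 from 112 to 6.
Tokens removed: 112 - 6 = 106
Verification: 6 XOR 6 = 0

106


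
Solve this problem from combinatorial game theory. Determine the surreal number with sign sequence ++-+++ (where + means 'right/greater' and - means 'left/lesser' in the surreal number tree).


Sign expansion: ++-+++
Rule: track bounds (lo, hi), initially (-inf, +inf). On '+', the current value becomes lo and we move to the simplest number in (value, hi): value + 1 if hi = +inf, otherwise the midpoint (value + hi)/2. On '-', the current value becomes hi and we move to value - 1 if lo = -inf, otherwise the midpoint (lo + value)/2.
Start at 0.
Step 1: sign = +, move right. Bounds: (0, +inf). Value = 1
Step 2: sign = +, move right. Bounds: (1, +inf). Value = 2
Step 3: sign = -, move left. Bounds: (1, 2). Value = 3/2
Step 4: sign = +, move right. Bounds: (3/2, 2). Value = 7/4
Step 5: sign = +, move right. Bounds: (7/4, 2). Value = 15/8
Step 6: sign = +, move right. Bounds: (15/8, 2). Value = 31/16
The surreal number with sign expansion ++-+++ is 31/16.

31/16


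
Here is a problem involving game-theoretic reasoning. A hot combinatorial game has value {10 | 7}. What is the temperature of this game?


The game is {10 | 7}, a switch {a | b} with numbers a > b.
Cooling {a | b} by t gives {a - t | b + t}, which stops being hot when a - t = b + t, i.e. at t = (a - b)/2. So the temperature of a switch is (a - b)/2.
Temperature = (Left option - Right option) / 2
= (10 - (7)) / 2
= 3 / 2
= 3/2

3/2


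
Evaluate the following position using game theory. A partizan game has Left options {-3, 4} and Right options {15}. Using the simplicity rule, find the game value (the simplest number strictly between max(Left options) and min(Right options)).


Left options: {-3, 4}, max = 4
Right options: {15}, min = 15
All options are numbers and max(Left) < min(Right), so by the simplicity theorem the value is the simplest (earliest-born) number strictly between 4 and 15.
Integers 5 through 14 all lie strictly between 4 and 15.
Among integers, the simplest (lowest birthday = smallest |n|; 0 is born on day 0, +-n on day n) is 5.
No non-integer in the interval can be simpler: if x is a non-integer in the interval, then floor(x) or ceil(x) also lies in the interval (the interval contains an integer), and both are proper prefixes of x's sign expansion, i.e. born earlier. So the game value is 5.
Game value = 5

5


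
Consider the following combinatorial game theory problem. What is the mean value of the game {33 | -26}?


Game = {33 | -26}, a switch {a | b} with numbers a > b.
Its thermograph has left wall a - t and right wall b + t, which meet at t = (a - b)/2, where both equal (a + b)/2. So the mast (mean value) is at (a + b)/2.
Mean = (33 + (-26))/2 = 7/2 = 7/2

7/2


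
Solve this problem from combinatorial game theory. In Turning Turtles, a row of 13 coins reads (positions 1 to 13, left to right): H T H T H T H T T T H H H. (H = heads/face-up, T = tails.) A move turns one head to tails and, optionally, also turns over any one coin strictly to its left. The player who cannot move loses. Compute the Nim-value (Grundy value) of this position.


Coins: H T H T H T H T T T H H H
Key fact: a single head at position k behaves exactly like a Nim heap of size k (turning it to T and optionally flipping a coin at j < k corresponds to moving the heap from k to j, or to 0), and heads combine as a disjunctive sum (two heads at the same place would cancel, matching j XOR j = 0). So the Nim-value is the XOR of the 1-indexed positions of the heads.
Face-up positions (1-indexed): [1, 3, 5, 7, 11, 12, 13]
XOR 0 with 1: 0 XOR 1 = 1
XOR 1 with 3: 1 XOR 3 = 2
XOR 2 with 5: 2 XOR 5 = 7
XOR 7 with 7: 7 XOR 7 = 0
XOR 0 with 11: 0 XOR 11 = 11
XOR 11 with 12: 11 XOR 12 = 7
XOR 7 with 13: 7 XOR 13 = 10
Nim-value = 10

10


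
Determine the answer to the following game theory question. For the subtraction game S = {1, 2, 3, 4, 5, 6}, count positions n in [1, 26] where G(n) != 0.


Subtraction set S = {1, 2, 3, 4, 5, 6}, so G(n) = n mod 7.
G(n) = 0 when n is a multiple of 7.
Multiples of 7 in [1, 26]: 3
N-positions (nonzero Grundy) = 26 - 3 = 23

23


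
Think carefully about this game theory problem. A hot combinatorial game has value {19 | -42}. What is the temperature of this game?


The game is {19 | -42}, a switch {a | b} with numbers a > b.
Cooling {a | b} by t gives {a - t | b + t}, which stops being hot when a - t = b + t, i.e. at t = (a - b)/2. So the temperature of a switch is (a - b)/2.
Temperature = (Left option - Right option) / 2
= (19 - (-42)) / 2
= 61 / 2
= 61/2

61/2


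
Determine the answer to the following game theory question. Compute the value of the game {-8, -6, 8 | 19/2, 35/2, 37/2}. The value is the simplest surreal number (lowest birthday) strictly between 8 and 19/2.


Left options: {-8, -6, 8}, max = 8
Right options: {19/2, 35/2, 37/2}, min = 19/2
All options are numbers and max(Left) < min(Right), so by the simplicity theorem the value is the simplest (earliest-born) number strictly between 8 and 19/2.
The only integer strictly between 8 and 19/2 is 9.
No non-integer in the interval can be simpler: if x is a non-integer in the interval, then floor(x) or ceil(x) also lies in the interval (the interval contains an integer), and both are proper prefixes of x's sign expansion, i.e. born earlier. So the game value is 9.
Game value = 9

9


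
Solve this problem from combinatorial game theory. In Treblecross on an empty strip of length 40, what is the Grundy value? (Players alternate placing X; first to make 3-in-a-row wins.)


Treblecross: place X on empty cells; 3-in-a-row wins.
Playing within two cells of an existing X lets the opponent win at once, so sensible play treats the cells i-2..i+2 around each X as dead. The player left with no safe cell loses, so this is a normal-play take-away game on strips of safe cells.
Placing X at cell i (0-indexed) of a strip of k safe cells leaves independent strips of sizes max(0, i-2) and max(0, k-i-3). Hence G(k) = mex{ G(max(0,i-2)) XOR G(max(0,k-i-3)) : 0 <= i < k }, with G(0) = 0.
G(1): splits (0,0):0^0=0 -> mex({0}) = 1
G(2): splits (0,0):0^0=0 -> mex({0}) = 1
G(3): splits (0,0):0^0=0 -> mex({0}) = 1
G(4): splits (0,1):0^1=1 (0,0):0^0=0 -> mex({0, 1}) = 2
G(5): splits (0,2):0^1=1 (0,1):0^1=1 (0,0):0^0=0 -> mex({0, 1}) = 2
G(6) = mex({1}) = 0
G(7) = mex({0, 1, 2}) = 3
G(8) = mex({0, 1, 2}) = 3
G(9) = mex({0, 2}) = 1
G(10) = mex({0, 2, 3}) = 1
G(11) = mex({0, 3}) = 1
G(12) = mex({1, 3}) = 0
G(13) = mex({0, 1, 2, 3}) = 4
G(14) = mex({0, 1, 2}) = 3
G(15) = mex({0, 1, 2}) = 3
G(16) = mex({0, 1, 2, 4}) = 3
G(17) = mex({0, 1, 3, 4}) = 2
G(18) = mex({0, 1, 3, 4}) = 2
G(19) = mex({0, 1, 3, 5}) = 2
G(20) = mex({0, 1, 2, 3, 5}) = 4
G(21) = mex({0, 1, 2, 3, 5}) = 4
G(22) = mex({1, 2, 6}) = 0
G(23) = mex({0, 1, 2, 3, 4, 6}) = 5
G(24) = mex({0, 1, 2, 3, 4}) = 5
G(25) = mex({0, 1, 3, 4, 7}) = 2
G(26) = mex({0, 1, 3, 4, 5, 7}) = 2
G(27) = mex({0, 1, 3, 5}) = 2
G(28) = mex({0, 1, 2, 5}) = 3
G(29) = mex({0, 1, 2, 4, 5, 6}) = 3
G(30) = mex({1, 2, 4, 6}) = 0
G(31) = mex({0, 1, 2, 3, 4, 6}) = 5
G(32) = mex({1, 2, 3, 4, 7}) = 0
G(33) = mex({0, 3, 7}) = 1
G(34) = mex({0, 2, 3, 5, 7}) = 1
G(35) = mex({0, 2, 3, 5, 6}) = 1
G(36) = mex({0, 1, 2, 5, 6}) = 3
G(37) = mex({0, 1, 2, 4, 5, 6}) = 3
G(38) = mex({0, 1, 2, 4}) = 3
G(39) = mex({0, 1, 2, 3, 4, 7}) = 5
G(40) = mex({0, 1, 2, 3, 4, 5, 7}) = 6
Therefore G(40) = 6.

6


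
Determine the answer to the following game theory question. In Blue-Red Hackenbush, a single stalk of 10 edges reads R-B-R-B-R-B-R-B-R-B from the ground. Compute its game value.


Edges (from ground): R-B-R-B-R-B-R-B-R-B
By Berlekamp's sign-expansion rule, a Blue-Red Hackenbush stalk has the value of the surreal number whose sign sequence is the edge sequence with B -> + and R -> -.
Sign sequence: -+-+-+-+-+
Trace the sign expansion in the surreal number tree, starting from 0:
Edge 1: R (sign -) -> bounds (-inf, 0), value = -1
Edge 2: B (sign +) -> bounds (-1, 0), value = -1/2
Edge 3: R (sign -) -> bounds (-1, -1/2), value = -3/4
Edge 4: B (sign +) -> bounds (-3/4, -1/2), value = -5/8
Edge 5: R (sign -) -> bounds (-3/4, -5/8), value = -11/16
Edge 6: B (sign +) -> bounds (-11/16, -5/8), value = -21/32
Edge 7: R (sign -) -> bounds (-11/16, -21/32), value = -43/64
Edge 8: B (sign +) -> bounds (-43/64, -21/32), value = -85/128
Edge 9: R (sign -) -> bounds (-43/64, -85/128), value = -171/256
Edge 10: B (sign +) -> bounds (-171/256, -85/128), value = -341/512
Game value = -341/512

-341/512


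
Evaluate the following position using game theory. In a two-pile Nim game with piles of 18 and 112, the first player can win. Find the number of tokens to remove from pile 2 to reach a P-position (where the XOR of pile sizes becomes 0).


Piles: 18 and 112
Current XOR: 18 XOR 112 = 98 (non-zero, so this is an N-position).
To make the XOR zero, we need to find a move that balances the piles.
For pile 2 (size 112): target = 112 XOR 98 = 18
We reduce pile 2 from 112 to 18.
Tokens removed: 112 - 18 = 94
Verification: 18 XOR 18 = 0

94


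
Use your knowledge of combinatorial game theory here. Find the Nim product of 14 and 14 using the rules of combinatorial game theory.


Nim multiplication is bilinear over XOR: (u XOR v) * w = (u*w) XOR (v*w).
So we split each operand into its bit components and XOR the pairwise Nim products.
14 = 2 + 4 + 8 (as XOR of powers of 2).
14 = 2 + 4 + 8 (as XOR of powers of 2).
Using the standard Nim-product table on single bits:
  2*2 = 3,   2*4 = 8,   2*8 = 12,
  4*4 = 6,   4*8 = 11,  8*8 = 13,
and  1*x = x (identity), k*l = l*k (commutative).
Pairwise Nim products:
  2 * 2 = 3
  2 * 4 = 8
  2 * 8 = 12
  4 * 2 = 8
  4 * 4 = 6
  4 * 8 = 11
  8 * 2 = 12
  8 * 4 = 11
  8 * 8 = 13
XOR them: 3 XOR 8 XOR 12 XOR 8 XOR 6 XOR 11 XOR 12 XOR 11 XOR 13 = 8.
Result: 14 * 14 = 8 (in Nim).

8


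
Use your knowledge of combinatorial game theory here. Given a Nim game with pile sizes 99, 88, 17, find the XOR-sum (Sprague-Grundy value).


We need the XOR (exclusive or) of all pile sizes.
After XOR-ing pile 1 (size 99): 0 XOR 99 = 99
After XOR-ing pile 2 (size 88): 99 XOR 88 = 59
After XOR-ing pile 3 (size 17): 59 XOR 17 = 42
The Nim-value of this position is 42.

42


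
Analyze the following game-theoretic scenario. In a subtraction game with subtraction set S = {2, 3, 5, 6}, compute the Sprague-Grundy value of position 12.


The subtraction set is S = {2, 3, 5, 6}.
G(k) = mex{ G(k - s) : s in S, s <= k }. We compute iteratively: G(0) = 0.
G(1) = mex({}) = 0
G(2) = mex({0}) = 1
G(3) = mex({0}) = 1
G(4) = mex({0, 1}) = 2
G(5) = mex({0, 1}) = 2
G(6) = mex({0, 1, 2}) = 3
G(7) = mex({0, 1, 2}) = 3
G(8) = mex({1, 2, 3}) = 0
G(9) = mex({1, 2, 3}) = 0
G(10) = mex({0, 2, 3}) = 1
G(11) = mex({0, 2, 3}) = 1
G(12) = mex({0, 1, 3}) = 2
Therefore G(12) = 2.

2


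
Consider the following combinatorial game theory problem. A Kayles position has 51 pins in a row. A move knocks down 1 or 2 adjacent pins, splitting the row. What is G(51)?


Kayles: a move removes 1 or 2 adjacent pins from a contiguous row.
Removing pins from a row of k leaves two independent rows (a, b) with a + b = k - 1 (one pin) or a + b = k - 2 (two pins); an end removal gives a = 0.
By Sprague-Grundy, G(k) = mex{ G(a) XOR G(b) } over all these splits. G(0) = 0.
G(1): splits (0,0):0^0=0 -> mex({0}) = 1
G(2): splits (0,1):0^1=1 (0,0):0^0=0 -> mex({0, 1}) = 2
G(3): splits (0,2):0^2=2 (1,1):1^1=0 (0,1):0^1=1 -> mex({0, 1, 2}) = 3
G(4): splits (0,3):0^3=3 (1,2):1^2=3 (0,2):0^2=2 (1,1):1^1=0 -> mex({0, 2, 3}) = 1
G(5): splits (0,4):0^1=1 (1,3):1^3=2 (2,2):2^2=0 (0,3):0^3=3 (1,2):1^2=3 -> mex({0, 1, 2, 3}) = 4
G(6) = mex({0, 1, 2, 4}) = 3
G(7) = mex({0, 1, 3, 4, 5}) = 2
G(8) = mex({0, 2, 3, 5, 6}) = 1
G(9) = mex({0, 1, 2, 3, 6, 7}) = 4
G(10) = mex({0, 1, 3, 4, 5, 7}) = 2
G(11) = mex({0, 1, 2, 3, 4, 5}) = 6
G(12) = mex({0, 1, 2, 3, 5, 6, 7}) = 4
G(13) = mex({0, 2, 3, 4, 6, 7}) = 1
G(14) = mex({0, 1, 4, 5, 6, 7}) = 2
G(15) = mex({0, 1, 2, 3, 4, 5, 6}) = 7
G(16) = mex({0, 2, 3, 5, 6, 7}) = 1
G(17) = mex({0, 1, 2, 3, 5, 6, 7}) = 4
G(18) = mex({0, 1, 2, 4, 5, 6}) = 3
G(19) = mex({0, 1, 3, 4, 5, 7}) = 2
G(20) = mex({0, 2, 3, 4, 5, 6, 7}) = 1
G(21) = mex({0, 1, 2, 3, 5, 6, 7}) = 4
G(22) = mex({0, 1, 2, 3, 4, 5, 7}) = 6
G(23) = mex({0, 1, 2, 3, 4, 5, 6}) = 7
G(24) = mex({0, 1, 2, 3, 5, 6, 7}) = 4
G(25) = mex({0, 2, 3, 4, 6, 7}) = 1
G(26) = mex({0, 1, 3, 4, 5, 6, 7}) = 2
G(27) = mex({0, 1, 2, 3, 4, 5, 6, 7}) = 8
G(28) = mex({0, 1, 2, 3, 4, 6, 7, 8}) = 5
G(29) = mex({0, 1, 2, 3, 5, 6, 7, 8, 9}) = 4
G(30) = mex({0, 1, 2, 3, 4, 5, 6, 9, 10}) = 7
G(31) = mex({0, 1, 3, 4, 5, 7, 10, 11}) = 2
G(32) = mex({0, 2, 3, 4, 5, 6, 7, 9, 11}) = 1
G(33) = mex({0, 1, 2, 3, 4, 5, 6, 7, 9, 12}) = 8
G(34) = mex({0, 1, 2, 3, 4, 5, 7, 8, 11, 12}) = 6
G(35) = mex({0, 1, 2, 3, 4, 5, 6, 8, 9, 10, 11}) = 7
G(36) = mex({0, 1, 2, 3, 5, 6, 7, 9, 10}) = 4
G(37) = mex({0, 2, 3, 4, 6, 7, 9, 10, 11, 12}) = 1
G(38) = mex({0, 1, 3, 4, 5, 6, 7, 9, 10, 11, 12}) = 2
G(39) = mex({0, 1, 2, 4, 5, 6, 7, 9, 10, 12, 14}) = 3
G(40) = mex({0, 2, 3, 4, 6, 7, 11, 12, 14}) = 1
G(41) = mex({0, 1, 2, 3, 5, 6, 7, 9, 10, 11, 12}) = 4
G(42) = mex({0, 1, 2, 3, 4, 5, 6, 9, 10}) = 7
G(43) = mex({0, 1, 3, 4, 5, 7, 9, 10, 12, 15}) = 2
G(44) = mex({0, 2, 3, 4, 5, 6, 7, 9, 10, 12, 15}) = 1
G(45) = mex({0, 1, 2, 3, 4, 5, 6, 7, 9, 10, 12, 14}) = 8
G(46) = mex({0, 1, 3, 4, 5, 7, 8, 11, 12, 14}) = 2
G(47) = mex({0, 1, 2, 3, 4, 5, 6, 8, 9, 10, 11, 12}) = 7
G(48) = mex({0, 1, 2, 3, 5, 6, 7, 9, 10}) = 4
G(49) = mex({0, 2, 3, 4, 6, 7, 9, 10, 11, 12, 15}) = 1
G(50) = mex({0, 1, 4, 5, 6, 7, 9, 11, 12, 14, 15}) = 2
G(51) = mex({0, 1, 2, 3, 4, 5, 6, 7, 9, 12, 14, 15}) = 8
Therefore G(51) = 8.

8


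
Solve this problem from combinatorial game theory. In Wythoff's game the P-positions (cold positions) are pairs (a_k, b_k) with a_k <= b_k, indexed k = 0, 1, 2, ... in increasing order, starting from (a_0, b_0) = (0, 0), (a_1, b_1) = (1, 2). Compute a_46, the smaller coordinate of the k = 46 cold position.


By Wythoff's theorem, a_k = floor(k * phi) and b_k = floor(k * phi^2) = a_k + k, where phi = (1 + sqrt(5))/2 is the golden ratio.
phi = (1 + sqrt(5))/2 = 1.618034
k = 46
k * phi = 46 * 1.618034 = 74.429563
a_46 = floor(k * phi) = 74

74


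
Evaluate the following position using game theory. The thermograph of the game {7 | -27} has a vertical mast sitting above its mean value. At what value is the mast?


Game = {7 | -27}, a switch {a | b} with numbers a > b.
Its thermograph has left wall a - t and right wall b + t, which meet at t = (a - b)/2, where both equal (a + b)/2. So the mast (mean value) is at (a + b)/2.
Mean = (7 + (-27))/2 = -20/2 = -10

-10


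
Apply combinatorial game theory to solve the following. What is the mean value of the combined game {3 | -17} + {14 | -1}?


G1 = {3 | -17}, G2 = {14 | -1}
Each is a switch {a | b} with numbers a > b; its mean value is (a + b)/2, and mean value is additive over game sums: m(G1 + G2) = m(G1) + m(G2).
Mean of G1 = (3 + (-17))/2 = -14/2 = -7
Mean of G2 = (14 + (-1))/2 = 13/2 = 13/2
Mean of G1 + G2 = -7 + 13/2 = -1/2

-1/2


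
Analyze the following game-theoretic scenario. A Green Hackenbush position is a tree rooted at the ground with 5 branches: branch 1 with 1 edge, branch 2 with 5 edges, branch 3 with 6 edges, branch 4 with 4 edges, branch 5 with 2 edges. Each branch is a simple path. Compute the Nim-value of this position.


The tree has 5 branches from the ground vertex.
In Green Hackenbush, the Nim-value of a simple path of length k is k.
Branch 1: length 1, Nim-value = 1
Branch 2: length 5, Nim-value = 5
Branch 3: length 6, Nim-value = 6
Branch 4: length 4, Nim-value = 4
Branch 5: length 2, Nim-value = 2
Total Nim-value = XOR of all branch values:
0 XOR 1 = 1
1 XOR 5 = 4
4 XOR 6 = 2
2 XOR 4 = 6
6 XOR 2 = 4
Nim-value of the tree = 4

4


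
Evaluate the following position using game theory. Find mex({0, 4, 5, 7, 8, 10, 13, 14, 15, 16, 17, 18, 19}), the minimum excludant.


Set = {0, 4, 5, 7, 8, 10, 13, 14, 15, 16, 17, 18, 19}
0 is in the set.
1 is NOT in the set. This is the mex.
mex = 1

1


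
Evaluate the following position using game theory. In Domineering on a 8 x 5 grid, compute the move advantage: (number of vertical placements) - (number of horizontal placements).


Board is 8 x 5 (rows x cols).
Left (vertical) placements: (rows-1) * cols = 7 * 5 = 35
Right (horizontal) placements: rows * (cols-1) = 8 * 4 = 32
Advantage = Left - Right = 35 - 32 = 3

3
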